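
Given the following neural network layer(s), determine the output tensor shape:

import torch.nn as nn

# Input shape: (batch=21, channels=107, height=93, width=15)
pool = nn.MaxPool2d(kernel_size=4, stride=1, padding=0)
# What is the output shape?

Input shape: (21, 107, 93, 15)
Output shape: (21, 107, 90, 12)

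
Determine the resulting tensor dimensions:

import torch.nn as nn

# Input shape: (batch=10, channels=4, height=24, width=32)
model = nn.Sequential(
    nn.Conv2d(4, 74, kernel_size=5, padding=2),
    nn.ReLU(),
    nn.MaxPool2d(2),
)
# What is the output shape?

Input shape: (10, 4, 24, 32)
  -> after Conv2d: (10, 74, 24, 32)
  -> after ReLU: (10, 74, 24, 32)
Output shape: (10, 74, 12, 16)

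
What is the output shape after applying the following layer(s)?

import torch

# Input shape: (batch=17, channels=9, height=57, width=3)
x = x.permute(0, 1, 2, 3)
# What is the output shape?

Input shape: (17, 9, 57, 3)
Output shape: (17, 9, 57, 3)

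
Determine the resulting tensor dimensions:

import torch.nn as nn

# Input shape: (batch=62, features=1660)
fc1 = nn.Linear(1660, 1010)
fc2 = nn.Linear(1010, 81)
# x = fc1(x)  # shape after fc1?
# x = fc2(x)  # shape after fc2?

Input shape: (62, 1660)
  -> after fc1: (62, 1010)
Output shape: (62, 81)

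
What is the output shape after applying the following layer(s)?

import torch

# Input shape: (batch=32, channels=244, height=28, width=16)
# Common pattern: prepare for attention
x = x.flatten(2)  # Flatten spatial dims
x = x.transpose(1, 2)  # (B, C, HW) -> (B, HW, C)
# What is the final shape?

Input shape: (32, 244, 28, 16)
  -> after flatten(2): (32, 244, 448)
Output shape: (32, 448, 244)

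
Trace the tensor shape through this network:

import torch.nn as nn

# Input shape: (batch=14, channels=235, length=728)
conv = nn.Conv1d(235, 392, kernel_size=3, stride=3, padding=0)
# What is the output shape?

Input shape: (14, 235, 728)
Output shape: (14, 392, 242)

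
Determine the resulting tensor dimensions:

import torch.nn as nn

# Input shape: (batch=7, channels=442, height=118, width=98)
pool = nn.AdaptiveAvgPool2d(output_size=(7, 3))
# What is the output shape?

Input shape: (7, 442, 118, 98)
Output shape: (7, 442, 7, 3)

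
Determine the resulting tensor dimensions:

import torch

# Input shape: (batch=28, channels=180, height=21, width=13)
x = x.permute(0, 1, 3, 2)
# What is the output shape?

Input shape: (28, 180, 21, 13)
Output shape: (28, 180, 13, 21)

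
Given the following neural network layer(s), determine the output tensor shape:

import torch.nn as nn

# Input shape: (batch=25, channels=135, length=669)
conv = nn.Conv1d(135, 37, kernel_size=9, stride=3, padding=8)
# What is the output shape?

Input shape: (25, 135, 669)
Output shape: (25, 37, 226)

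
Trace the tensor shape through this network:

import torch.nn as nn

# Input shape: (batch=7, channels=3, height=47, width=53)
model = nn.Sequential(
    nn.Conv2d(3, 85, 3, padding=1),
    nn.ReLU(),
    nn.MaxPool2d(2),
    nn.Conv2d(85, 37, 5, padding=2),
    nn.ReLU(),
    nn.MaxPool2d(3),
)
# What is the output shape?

Input shape: (7, 3, 47, 53)
  -> after first Conv2d: (7, 85, 47, 53)
  -> after first MaxPool2d: (7, 85, 23, 26)
  -> after second Conv2d: (7, 37, 23, 26)
Output shape: (7, 37, 7, 8)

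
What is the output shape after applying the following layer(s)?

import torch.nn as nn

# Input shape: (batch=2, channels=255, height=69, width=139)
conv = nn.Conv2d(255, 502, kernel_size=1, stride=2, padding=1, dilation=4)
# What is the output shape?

Input shape: (2, 255, 69, 139)
Output shape: (2, 502, 36, 71)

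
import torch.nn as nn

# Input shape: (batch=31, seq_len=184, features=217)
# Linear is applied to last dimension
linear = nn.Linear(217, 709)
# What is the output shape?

Input shape: (31, 184, 217)
Output shape: (31, 184, 709)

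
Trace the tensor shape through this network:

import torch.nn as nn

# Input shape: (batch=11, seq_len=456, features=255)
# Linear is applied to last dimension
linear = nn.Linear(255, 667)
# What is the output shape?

Input shape: (11, 456, 255)
Output shape: (11, 456, 667)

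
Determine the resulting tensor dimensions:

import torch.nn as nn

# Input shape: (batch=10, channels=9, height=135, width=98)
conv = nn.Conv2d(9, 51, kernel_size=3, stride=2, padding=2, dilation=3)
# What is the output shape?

Input shape: (10, 9, 135, 98)
Output shape: (10, 51, 67, 48)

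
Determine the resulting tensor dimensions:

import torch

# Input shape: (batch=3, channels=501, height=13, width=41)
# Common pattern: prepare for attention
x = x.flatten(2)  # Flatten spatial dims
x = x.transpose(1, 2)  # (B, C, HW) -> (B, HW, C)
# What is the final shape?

Input shape: (3, 501, 13, 41)
  -> after flatten(2): (3, 501, 533)
Output shape: (3, 533, 501)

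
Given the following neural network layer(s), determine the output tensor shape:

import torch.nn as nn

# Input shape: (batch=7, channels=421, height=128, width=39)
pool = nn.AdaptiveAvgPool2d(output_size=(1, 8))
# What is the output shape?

Input shape: (7, 421, 128, 39)
Output shape: (7, 421, 1, 8)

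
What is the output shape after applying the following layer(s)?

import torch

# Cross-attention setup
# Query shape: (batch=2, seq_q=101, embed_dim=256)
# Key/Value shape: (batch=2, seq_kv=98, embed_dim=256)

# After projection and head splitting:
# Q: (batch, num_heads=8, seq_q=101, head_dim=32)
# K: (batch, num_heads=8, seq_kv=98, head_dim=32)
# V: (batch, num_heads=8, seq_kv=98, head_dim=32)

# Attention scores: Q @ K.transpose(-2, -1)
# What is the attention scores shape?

Input shape: (2, 101, 256)
Output shape: (2, 8, 101, 98)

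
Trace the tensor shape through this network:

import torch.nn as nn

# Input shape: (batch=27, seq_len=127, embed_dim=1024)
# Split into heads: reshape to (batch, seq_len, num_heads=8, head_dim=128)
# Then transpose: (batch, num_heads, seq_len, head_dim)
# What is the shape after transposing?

Input shape: (27, 127, 1024)
  -> after reshape: (27, 127, 8, 128)
Output shape: (27, 8, 127, 128)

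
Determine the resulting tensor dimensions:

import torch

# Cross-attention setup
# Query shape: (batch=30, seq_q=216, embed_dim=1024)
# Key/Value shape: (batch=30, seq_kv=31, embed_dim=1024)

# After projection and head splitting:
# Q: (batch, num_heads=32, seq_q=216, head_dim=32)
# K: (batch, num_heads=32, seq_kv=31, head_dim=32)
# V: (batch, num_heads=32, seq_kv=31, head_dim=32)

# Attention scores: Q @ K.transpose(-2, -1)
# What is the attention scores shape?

Input shape: (30, 216, 1024)
Output shape: (30, 32, 216, 31)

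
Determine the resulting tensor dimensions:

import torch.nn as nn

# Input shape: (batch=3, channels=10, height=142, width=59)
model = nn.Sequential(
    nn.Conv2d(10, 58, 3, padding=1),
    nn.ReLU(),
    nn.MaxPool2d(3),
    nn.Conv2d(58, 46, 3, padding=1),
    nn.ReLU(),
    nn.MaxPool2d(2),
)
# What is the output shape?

Input shape: (3, 10, 142, 59)
  -> after first Conv2d: (3, 58, 142, 59)
  -> after first MaxPool2d: (3, 58, 47, 19)
  -> after second Conv2d: (3, 46, 47, 19)
Output shape: (3, 46, 23, 9)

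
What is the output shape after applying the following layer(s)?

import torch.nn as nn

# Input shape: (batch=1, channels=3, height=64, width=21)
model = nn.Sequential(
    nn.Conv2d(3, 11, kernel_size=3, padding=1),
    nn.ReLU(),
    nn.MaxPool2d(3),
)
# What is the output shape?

Input shape: (1, 3, 64, 21)
  -> after Conv2d: (1, 11, 64, 21)
  -> after ReLU: (1, 11, 64, 21)
Output shape: (1, 11, 21, 7)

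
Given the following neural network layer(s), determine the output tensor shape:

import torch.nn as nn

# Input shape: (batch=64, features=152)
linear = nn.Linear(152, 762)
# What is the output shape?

Input shape: (64, 152)
Output shape: (64, 762)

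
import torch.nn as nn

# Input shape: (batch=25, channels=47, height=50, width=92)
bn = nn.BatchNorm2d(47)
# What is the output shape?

Input shape: (25, 47, 50, 92)
Output shape: (25, 47, 50, 92)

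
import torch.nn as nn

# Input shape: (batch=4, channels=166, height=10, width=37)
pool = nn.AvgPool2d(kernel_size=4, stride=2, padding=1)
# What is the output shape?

Input shape: (4, 166, 10, 37)
Output shape: (4, 166, 5, 18)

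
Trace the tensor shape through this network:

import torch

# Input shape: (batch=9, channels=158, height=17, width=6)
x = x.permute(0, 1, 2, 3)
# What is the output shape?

Input shape: (9, 158, 17, 6)
Output shape: (9, 158, 17, 6)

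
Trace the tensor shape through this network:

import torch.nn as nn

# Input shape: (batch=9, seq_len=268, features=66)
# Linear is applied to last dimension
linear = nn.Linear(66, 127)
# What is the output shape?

Input shape: (9, 268, 66)
Output shape: (9, 268, 127)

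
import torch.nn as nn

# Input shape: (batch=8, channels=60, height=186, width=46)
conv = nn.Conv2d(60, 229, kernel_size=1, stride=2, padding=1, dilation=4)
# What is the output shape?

Input shape: (8, 60, 186, 46)
Output shape: (8, 229, 94, 24)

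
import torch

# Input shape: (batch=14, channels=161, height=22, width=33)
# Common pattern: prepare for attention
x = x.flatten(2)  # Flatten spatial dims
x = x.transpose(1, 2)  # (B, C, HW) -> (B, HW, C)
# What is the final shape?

Input shape: (14, 161, 22, 33)
  -> after flatten(2): (14, 161, 726)
Output shape: (14, 726, 161)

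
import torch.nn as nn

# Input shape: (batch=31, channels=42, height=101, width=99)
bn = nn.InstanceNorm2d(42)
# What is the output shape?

Input shape: (31, 42, 101, 99)
Output shape: (31, 42, 101, 99)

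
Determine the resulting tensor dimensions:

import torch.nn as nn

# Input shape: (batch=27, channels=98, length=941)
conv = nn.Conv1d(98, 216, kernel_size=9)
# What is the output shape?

Input shape: (27, 98, 941)
Output shape: (27, 216, 933)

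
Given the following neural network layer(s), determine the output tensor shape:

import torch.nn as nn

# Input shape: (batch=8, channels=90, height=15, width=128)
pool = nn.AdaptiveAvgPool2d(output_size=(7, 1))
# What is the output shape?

Input shape: (8, 90, 15, 128)
Output shape: (8, 90, 7, 1)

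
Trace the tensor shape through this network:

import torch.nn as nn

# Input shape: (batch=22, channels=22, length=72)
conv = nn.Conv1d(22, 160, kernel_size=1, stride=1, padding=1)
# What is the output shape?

Input shape: (22, 22, 72)
Output shape: (22, 160, 74)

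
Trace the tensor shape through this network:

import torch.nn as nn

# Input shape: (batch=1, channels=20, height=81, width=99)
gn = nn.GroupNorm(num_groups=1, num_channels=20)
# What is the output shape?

Input shape: (1, 20, 81, 99)
Output shape: (1, 20, 81, 99)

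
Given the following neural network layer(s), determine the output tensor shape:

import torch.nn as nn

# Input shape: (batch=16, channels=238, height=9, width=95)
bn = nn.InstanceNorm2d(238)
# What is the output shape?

Input shape: (16, 238, 9, 95)
Output shape: (16, 238, 9, 95)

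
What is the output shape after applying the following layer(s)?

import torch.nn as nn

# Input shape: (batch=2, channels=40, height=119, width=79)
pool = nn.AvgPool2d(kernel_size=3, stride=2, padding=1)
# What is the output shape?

Input shape: (2, 40, 119, 79)
Output shape: (2, 40, 60, 40)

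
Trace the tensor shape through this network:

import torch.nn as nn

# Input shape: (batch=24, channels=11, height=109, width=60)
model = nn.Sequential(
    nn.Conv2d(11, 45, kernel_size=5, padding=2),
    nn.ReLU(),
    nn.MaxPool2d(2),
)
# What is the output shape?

Input shape: (24, 11, 109, 60)
  -> after Conv2d: (24, 45, 109, 60)
  -> after ReLU: (24, 45, 109, 60)
Output shape: (24, 45, 54, 30)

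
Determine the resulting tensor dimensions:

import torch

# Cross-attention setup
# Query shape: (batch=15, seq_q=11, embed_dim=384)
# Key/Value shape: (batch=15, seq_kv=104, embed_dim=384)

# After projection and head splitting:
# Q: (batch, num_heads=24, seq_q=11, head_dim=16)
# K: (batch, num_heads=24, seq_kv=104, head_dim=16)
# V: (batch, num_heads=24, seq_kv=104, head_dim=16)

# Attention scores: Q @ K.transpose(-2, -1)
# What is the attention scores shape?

Input shape: (15, 11, 384)
Output shape: (15, 24, 11, 104)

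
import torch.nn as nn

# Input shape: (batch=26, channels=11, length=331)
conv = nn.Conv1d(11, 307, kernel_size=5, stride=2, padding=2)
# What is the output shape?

Input shape: (26, 11, 331)
Output shape: (26, 307, 166)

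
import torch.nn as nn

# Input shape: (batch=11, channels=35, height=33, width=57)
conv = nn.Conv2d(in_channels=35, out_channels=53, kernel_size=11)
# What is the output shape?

Input shape: (11, 35, 33, 57)
Output shape: (11, 53, 23, 47)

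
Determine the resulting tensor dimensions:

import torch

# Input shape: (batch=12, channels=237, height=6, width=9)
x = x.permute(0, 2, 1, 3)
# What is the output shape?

Input shape: (12, 237, 6, 9)
Output shape: (12, 6, 237, 9)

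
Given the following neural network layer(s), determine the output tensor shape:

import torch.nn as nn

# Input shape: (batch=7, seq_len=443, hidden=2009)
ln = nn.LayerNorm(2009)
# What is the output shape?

Input shape: (7, 443, 2009)
Output shape: (7, 443, 2009)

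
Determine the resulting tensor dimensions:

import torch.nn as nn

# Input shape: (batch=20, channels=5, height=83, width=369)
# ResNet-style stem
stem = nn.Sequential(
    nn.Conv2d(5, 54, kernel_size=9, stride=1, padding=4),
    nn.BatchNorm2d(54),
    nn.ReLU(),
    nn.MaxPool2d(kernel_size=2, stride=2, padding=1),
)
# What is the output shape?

Input shape: (20, 5, 83, 369)
  -> after Conv2d 9x9 stride=1: (20, 54, 83, 369)
Output shape: (20, 54, 42, 185)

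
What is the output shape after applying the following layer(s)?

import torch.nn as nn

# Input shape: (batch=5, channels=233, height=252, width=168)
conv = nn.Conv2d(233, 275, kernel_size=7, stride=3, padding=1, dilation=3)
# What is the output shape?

Input shape: (5, 233, 252, 168)
Output shape: (5, 275, 79, 51)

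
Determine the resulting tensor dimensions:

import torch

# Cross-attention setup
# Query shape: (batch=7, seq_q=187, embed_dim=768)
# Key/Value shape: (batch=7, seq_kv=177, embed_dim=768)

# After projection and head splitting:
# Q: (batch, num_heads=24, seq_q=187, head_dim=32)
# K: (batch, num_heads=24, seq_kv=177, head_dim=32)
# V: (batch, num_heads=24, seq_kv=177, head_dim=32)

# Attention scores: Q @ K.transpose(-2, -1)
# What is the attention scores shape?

Input shape: (7, 187, 768)
Output shape: (7, 24, 187, 177)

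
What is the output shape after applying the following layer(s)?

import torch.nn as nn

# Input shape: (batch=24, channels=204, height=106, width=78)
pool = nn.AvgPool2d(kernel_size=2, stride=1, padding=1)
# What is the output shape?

Input shape: (24, 204, 106, 78)
Output shape: (24, 204, 107, 79)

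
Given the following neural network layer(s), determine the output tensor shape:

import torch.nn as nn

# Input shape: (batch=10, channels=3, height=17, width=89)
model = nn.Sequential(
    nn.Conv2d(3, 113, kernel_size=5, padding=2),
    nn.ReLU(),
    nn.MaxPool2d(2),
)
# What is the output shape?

Input shape: (10, 3, 17, 89)
  -> after Conv2d: (10, 113, 17, 89)
  -> after ReLU: (10, 113, 17, 89)
Output shape: (10, 113, 8, 44)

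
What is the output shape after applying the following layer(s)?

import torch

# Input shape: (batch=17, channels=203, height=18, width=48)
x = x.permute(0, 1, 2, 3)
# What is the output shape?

Input shape: (17, 203, 18, 48)
Output shape: (17, 203, 18, 48)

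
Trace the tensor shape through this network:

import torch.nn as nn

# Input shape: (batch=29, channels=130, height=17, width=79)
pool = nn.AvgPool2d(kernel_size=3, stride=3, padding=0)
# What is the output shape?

Input shape: (29, 130, 17, 79)
Output shape: (29, 130, 5, 26)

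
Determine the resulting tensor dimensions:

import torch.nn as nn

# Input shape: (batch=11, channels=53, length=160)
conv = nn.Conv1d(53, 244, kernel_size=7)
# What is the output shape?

Input shape: (11, 53, 160)
Output shape: (11, 244, 154)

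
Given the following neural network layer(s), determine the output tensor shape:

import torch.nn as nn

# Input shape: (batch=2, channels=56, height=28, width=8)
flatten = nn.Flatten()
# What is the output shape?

Input shape: (2, 56, 28, 8)
Output shape: (2, 12544)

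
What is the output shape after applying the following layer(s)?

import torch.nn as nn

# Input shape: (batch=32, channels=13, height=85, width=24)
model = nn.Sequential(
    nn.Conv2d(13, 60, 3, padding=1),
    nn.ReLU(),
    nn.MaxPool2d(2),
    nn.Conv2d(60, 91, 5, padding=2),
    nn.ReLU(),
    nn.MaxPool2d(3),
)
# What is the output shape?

Input shape: (32, 13, 85, 24)
  -> after first Conv2d: (32, 60, 85, 24)
  -> after first MaxPool2d: (32, 60, 42, 12)
  -> after second Conv2d: (32, 91, 42, 12)
Output shape: (32, 91, 14, 4)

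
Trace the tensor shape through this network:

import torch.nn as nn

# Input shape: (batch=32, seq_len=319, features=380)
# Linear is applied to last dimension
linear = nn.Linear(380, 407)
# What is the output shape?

Input shape: (32, 319, 380)
Output shape: (32, 319, 407)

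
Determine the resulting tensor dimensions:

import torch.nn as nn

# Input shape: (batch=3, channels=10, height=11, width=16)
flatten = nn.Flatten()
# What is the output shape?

Input shape: (3, 10, 11, 16)
Output shape: (3, 1760)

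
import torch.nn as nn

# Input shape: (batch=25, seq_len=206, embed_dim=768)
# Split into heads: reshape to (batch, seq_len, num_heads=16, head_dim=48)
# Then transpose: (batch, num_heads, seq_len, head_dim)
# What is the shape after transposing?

Input shape: (25, 206, 768)
  -> after reshape: (25, 206, 16, 48)
Output shape: (25, 16, 206, 48)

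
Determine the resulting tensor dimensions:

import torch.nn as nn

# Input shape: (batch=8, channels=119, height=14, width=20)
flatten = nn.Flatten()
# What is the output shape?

Input shape: (8, 119, 14, 20)
Output shape: (8, 33320)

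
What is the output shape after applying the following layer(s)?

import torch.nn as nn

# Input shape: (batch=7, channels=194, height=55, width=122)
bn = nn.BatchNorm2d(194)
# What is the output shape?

Input shape: (7, 194, 55, 122)
Output shape: (7, 194, 55, 122)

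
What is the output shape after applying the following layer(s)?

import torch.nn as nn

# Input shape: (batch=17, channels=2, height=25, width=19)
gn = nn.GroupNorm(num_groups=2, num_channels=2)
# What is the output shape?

Input shape: (17, 2, 25, 19)
Output shape: (17, 2, 25, 19)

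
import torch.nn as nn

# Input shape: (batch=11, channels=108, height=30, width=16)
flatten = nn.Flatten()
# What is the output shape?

Input shape: (11, 108, 30, 16)
Output shape: (11, 51840)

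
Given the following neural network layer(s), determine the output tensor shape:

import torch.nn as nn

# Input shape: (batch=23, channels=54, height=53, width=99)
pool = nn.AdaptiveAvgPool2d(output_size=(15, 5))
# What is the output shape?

Input shape: (23, 54, 53, 99)
Output shape: (23, 54, 15, 5)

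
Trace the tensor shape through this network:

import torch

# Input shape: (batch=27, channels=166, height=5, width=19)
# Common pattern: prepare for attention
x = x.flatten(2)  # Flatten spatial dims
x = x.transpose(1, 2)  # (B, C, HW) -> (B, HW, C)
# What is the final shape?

Input shape: (27, 166, 5, 19)
  -> after flatten(2): (27, 166, 95)
Output shape: (27, 95, 166)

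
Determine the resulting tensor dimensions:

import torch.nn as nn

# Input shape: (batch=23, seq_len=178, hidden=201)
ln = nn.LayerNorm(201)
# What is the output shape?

Input shape: (23, 178, 201)
Output shape: (23, 178, 201)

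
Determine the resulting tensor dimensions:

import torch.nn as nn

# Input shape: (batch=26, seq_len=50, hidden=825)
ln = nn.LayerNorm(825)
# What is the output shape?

Input shape: (26, 50, 825)
Output shape: (26, 50, 825)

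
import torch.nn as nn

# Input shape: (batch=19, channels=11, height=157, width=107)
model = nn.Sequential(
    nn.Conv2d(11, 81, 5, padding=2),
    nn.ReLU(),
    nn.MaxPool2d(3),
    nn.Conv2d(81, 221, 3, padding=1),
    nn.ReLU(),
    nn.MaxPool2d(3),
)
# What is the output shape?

Input shape: (19, 11, 157, 107)
  -> after first Conv2d: (19, 81, 157, 107)
  -> after first MaxPool2d: (19, 81, 52, 35)
  -> after second Conv2d: (19, 221, 52, 35)
Output shape: (19, 221, 17, 11)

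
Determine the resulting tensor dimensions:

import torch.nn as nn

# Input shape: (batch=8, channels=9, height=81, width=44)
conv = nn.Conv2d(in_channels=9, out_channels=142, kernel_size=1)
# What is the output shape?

Input shape: (8, 9, 81, 44)
Output shape: (8, 142, 81, 44)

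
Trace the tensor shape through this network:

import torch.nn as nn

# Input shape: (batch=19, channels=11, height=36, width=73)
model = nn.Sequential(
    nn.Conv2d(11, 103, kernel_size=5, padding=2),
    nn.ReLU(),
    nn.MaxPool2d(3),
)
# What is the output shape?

Input shape: (19, 11, 36, 73)
  -> after Conv2d: (19, 103, 36, 73)
  -> after ReLU: (19, 103, 36, 73)
Output shape: (19, 103, 12, 24)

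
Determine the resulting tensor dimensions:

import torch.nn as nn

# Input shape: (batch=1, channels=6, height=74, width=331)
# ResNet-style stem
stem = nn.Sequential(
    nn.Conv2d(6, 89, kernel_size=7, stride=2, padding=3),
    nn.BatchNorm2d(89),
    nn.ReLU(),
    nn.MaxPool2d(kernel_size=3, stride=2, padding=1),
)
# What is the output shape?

Input shape: (1, 6, 74, 331)
  -> after Conv2d 7x7 stride=2: (1, 89, 37, 166)
Output shape: (1, 89, 19, 83)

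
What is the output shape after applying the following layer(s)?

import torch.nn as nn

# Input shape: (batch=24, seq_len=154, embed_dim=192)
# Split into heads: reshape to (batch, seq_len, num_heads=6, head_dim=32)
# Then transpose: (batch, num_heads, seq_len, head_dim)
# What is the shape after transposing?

Input shape: (24, 154, 192)
  -> after reshape: (24, 154, 6, 32)
Output shape: (24, 6, 154, 32)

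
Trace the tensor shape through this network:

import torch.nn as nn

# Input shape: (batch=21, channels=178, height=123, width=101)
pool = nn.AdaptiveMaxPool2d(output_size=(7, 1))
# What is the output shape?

Input shape: (21, 178, 123, 101)
Output shape: (21, 178, 7, 1)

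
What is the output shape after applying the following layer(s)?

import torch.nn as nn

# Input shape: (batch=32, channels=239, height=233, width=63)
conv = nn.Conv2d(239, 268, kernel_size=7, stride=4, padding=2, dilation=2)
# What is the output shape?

Input shape: (32, 239, 233, 63)
Output shape: (32, 268, 57, 14)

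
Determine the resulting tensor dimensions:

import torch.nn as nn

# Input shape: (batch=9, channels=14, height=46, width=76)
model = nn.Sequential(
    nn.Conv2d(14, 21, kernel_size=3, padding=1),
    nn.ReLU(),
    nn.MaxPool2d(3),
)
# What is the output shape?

Input shape: (9, 14, 46, 76)
  -> after Conv2d: (9, 21, 46, 76)
  -> after ReLU: (9, 21, 46, 76)
Output shape: (9, 21, 15, 25)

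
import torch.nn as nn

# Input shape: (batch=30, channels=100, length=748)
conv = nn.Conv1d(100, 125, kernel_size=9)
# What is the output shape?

Input shape: (30, 100, 748)
Output shape: (30, 125, 740)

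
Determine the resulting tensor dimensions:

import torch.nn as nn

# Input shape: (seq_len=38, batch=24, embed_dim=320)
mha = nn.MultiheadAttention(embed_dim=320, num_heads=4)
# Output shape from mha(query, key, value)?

Input shape: (38, 24, 320)
Output shape: (38, 24, 320)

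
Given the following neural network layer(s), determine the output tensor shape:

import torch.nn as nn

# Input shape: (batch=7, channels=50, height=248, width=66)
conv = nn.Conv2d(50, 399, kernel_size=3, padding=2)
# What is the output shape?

Input shape: (7, 50, 248, 66)
Output shape: (7, 399, 250, 68)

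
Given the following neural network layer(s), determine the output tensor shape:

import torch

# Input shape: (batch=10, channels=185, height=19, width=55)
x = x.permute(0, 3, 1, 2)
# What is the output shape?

Input shape: (10, 185, 19, 55)
Output shape: (10, 55, 185, 19)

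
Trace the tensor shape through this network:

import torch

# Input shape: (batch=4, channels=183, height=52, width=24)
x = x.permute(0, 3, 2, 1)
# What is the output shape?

Input shape: (4, 183, 52, 24)
Output shape: (4, 24, 52, 183)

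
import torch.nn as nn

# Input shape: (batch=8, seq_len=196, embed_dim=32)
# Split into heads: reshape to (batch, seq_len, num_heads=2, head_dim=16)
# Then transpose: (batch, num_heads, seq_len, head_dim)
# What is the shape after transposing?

Input shape: (8, 196, 32)
  -> after reshape: (8, 196, 2, 16)
Output shape: (8, 2, 196, 16)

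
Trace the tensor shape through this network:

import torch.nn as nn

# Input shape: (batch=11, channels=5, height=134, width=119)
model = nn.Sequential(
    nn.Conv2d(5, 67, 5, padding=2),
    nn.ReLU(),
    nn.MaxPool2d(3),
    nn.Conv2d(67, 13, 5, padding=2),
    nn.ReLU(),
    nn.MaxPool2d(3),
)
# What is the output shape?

Input shape: (11, 5, 134, 119)
  -> after first Conv2d: (11, 67, 134, 119)
  -> after first MaxPool2d: (11, 67, 44, 39)
  -> after second Conv2d: (11, 13, 44, 39)
Output shape: (11, 13, 14, 13)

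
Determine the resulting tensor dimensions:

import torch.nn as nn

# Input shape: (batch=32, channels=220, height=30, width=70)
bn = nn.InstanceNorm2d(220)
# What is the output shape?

Input shape: (32, 220, 30, 70)
Output shape: (32, 220, 30, 70)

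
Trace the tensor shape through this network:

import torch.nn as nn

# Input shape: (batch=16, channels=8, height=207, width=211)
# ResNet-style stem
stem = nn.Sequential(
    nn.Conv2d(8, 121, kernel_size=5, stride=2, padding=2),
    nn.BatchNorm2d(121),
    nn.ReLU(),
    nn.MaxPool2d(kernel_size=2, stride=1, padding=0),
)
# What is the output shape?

Input shape: (16, 8, 207, 211)
  -> after Conv2d 5x5 stride=2: (16, 121, 104, 106)
Output shape: (16, 121, 103, 105)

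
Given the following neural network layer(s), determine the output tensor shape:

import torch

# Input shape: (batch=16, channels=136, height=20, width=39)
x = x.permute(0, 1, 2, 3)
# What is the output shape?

Input shape: (16, 136, 20, 39)
Output shape: (16, 136, 20, 39)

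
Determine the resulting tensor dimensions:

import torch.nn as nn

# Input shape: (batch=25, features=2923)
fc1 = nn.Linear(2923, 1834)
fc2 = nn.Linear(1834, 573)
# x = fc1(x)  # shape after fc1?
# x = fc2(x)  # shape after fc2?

Input shape: (25, 2923)
  -> after fc1: (25, 1834)
Output shape: (25, 573)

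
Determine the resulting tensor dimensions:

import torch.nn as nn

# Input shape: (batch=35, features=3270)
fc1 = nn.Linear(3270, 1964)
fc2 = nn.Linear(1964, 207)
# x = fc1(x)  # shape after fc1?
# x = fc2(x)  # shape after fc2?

Input shape: (35, 3270)
  -> after fc1: (35, 1964)
Output shape: (35, 207)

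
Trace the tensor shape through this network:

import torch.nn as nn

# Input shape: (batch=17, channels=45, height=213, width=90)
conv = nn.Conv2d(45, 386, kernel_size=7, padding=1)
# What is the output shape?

Input shape: (17, 45, 213, 90)
Output shape: (17, 386, 209, 86)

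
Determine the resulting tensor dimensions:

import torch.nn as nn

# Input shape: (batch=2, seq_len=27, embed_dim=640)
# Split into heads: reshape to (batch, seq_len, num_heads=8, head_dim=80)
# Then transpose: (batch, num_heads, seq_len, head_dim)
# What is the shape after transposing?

Input shape: (2, 27, 640)
  -> after reshape: (2, 27, 8, 80)
Output shape: (2, 8, 27, 80)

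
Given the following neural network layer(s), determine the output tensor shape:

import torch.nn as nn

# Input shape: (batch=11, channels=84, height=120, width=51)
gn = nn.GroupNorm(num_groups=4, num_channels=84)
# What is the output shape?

Input shape: (11, 84, 120, 51)
Output shape: (11, 84, 120, 51)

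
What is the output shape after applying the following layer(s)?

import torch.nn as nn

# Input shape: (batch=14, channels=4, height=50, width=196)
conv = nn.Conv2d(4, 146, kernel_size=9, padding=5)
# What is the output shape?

Input shape: (14, 4, 50, 196)
Output shape: (14, 146, 52, 198)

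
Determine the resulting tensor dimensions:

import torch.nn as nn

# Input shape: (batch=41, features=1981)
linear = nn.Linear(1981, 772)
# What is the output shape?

Input shape: (41, 1981)
Output shape: (41, 772)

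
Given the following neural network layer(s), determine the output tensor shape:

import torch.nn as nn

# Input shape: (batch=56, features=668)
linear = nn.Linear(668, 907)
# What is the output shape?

Input shape: (56, 668)
Output shape: (56, 907)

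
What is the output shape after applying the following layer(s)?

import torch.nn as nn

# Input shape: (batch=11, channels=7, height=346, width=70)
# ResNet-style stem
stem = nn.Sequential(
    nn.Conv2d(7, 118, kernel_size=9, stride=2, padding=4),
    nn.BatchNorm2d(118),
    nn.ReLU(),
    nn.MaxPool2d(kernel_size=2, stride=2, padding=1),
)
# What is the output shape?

Input shape: (11, 7, 346, 70)
  -> after Conv2d 9x9 stride=2: (11, 118, 173, 35)
Output shape: (11, 118, 87, 18)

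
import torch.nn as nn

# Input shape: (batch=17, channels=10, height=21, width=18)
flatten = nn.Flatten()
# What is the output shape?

Input shape: (17, 10, 21, 18)
Output shape: (17, 3780)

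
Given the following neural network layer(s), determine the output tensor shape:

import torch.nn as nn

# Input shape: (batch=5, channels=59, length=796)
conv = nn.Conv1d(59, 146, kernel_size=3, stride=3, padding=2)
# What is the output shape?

Input shape: (5, 59, 796)
Output shape: (5, 146, 266)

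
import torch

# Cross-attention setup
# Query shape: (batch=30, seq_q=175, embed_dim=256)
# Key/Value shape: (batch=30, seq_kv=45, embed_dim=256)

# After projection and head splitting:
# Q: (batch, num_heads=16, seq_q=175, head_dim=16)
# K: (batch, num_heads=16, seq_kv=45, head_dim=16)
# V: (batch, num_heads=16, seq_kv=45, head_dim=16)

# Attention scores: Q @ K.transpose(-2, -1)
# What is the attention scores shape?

Input shape: (30, 175, 256)
Output shape: (30, 16, 175, 45)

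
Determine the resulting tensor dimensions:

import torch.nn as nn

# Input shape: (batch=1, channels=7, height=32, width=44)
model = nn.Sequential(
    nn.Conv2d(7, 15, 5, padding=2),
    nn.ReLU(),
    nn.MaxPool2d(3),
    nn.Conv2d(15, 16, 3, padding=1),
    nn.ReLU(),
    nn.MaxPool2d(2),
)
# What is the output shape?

Input shape: (1, 7, 32, 44)
  -> after first Conv2d: (1, 15, 32, 44)
  -> after first MaxPool2d: (1, 15, 10, 14)
  -> after second Conv2d: (1, 16, 10, 14)
Output shape: (1, 16, 5, 7)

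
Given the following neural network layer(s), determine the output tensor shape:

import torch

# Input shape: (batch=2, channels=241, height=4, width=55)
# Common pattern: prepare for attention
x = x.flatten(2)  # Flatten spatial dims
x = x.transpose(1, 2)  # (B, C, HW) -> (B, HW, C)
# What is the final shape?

Input shape: (2, 241, 4, 55)
  -> after flatten(2): (2, 241, 220)
Output shape: (2, 220, 241)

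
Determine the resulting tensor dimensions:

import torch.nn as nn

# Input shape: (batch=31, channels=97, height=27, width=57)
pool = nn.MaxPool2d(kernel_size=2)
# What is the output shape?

Input shape: (31, 97, 27, 57)
Output shape: (31, 97, 13, 28)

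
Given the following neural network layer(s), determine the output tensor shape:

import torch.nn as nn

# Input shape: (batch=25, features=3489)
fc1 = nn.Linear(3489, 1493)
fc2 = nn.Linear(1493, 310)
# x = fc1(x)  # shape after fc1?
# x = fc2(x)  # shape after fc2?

Input shape: (25, 3489)
  -> after fc1: (25, 1493)
Output shape: (25, 310)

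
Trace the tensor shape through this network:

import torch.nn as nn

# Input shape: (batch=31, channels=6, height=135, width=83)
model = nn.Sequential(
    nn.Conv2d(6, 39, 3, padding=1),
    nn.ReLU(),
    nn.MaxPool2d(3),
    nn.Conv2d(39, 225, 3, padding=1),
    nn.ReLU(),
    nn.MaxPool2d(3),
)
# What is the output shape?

Input shape: (31, 6, 135, 83)
  -> after first Conv2d: (31, 39, 135, 83)
  -> after first MaxPool2d: (31, 39, 45, 27)
  -> after second Conv2d: (31, 225, 45, 27)
Output shape: (31, 225, 15, 9)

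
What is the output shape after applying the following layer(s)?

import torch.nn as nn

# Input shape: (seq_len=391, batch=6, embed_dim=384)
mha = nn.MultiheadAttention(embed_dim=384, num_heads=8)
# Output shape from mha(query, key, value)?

Input shape: (391, 6, 384)
Output shape: (391, 6, 384)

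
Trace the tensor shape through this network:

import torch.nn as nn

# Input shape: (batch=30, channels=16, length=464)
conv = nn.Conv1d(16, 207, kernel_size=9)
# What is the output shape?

Input shape: (30, 16, 464)
Output shape: (30, 207, 456)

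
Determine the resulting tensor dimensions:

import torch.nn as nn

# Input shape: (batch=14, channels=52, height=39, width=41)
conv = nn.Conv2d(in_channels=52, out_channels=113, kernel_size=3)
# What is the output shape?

Input shape: (14, 52, 39, 41)
Output shape: (14, 113, 37, 39)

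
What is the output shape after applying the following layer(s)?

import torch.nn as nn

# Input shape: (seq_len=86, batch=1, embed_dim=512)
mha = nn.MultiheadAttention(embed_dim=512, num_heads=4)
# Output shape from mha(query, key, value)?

Input shape: (86, 1, 512)
Output shape: (86, 1, 512)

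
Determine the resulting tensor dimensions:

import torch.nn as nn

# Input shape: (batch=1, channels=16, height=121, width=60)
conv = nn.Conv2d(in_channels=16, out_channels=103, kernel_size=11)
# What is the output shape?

Input shape: (1, 16, 121, 60)
Output shape: (1, 103, 111, 50)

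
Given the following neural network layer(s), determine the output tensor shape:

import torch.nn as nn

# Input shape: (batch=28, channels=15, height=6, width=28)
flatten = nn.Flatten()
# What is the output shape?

Input shape: (28, 15, 6, 28)
Output shape: (28, 2520)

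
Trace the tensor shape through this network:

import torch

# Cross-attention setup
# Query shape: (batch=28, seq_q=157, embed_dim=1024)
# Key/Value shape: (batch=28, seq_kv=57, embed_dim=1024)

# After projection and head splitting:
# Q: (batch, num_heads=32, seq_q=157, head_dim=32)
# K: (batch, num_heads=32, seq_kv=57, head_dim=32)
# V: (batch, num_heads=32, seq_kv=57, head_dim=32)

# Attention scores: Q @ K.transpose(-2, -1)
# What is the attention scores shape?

Input shape: (28, 157, 1024)
Output shape: (28, 32, 157, 57)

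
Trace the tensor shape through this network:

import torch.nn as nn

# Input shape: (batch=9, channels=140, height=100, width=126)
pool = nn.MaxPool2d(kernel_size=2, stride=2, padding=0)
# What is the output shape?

Input shape: (9, 140, 100, 126)
Output shape: (9, 140, 50, 63)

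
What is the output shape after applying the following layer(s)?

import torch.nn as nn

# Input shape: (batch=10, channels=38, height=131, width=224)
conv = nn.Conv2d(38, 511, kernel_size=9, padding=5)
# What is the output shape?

Input shape: (10, 38, 131, 224)
Output shape: (10, 511, 133, 226)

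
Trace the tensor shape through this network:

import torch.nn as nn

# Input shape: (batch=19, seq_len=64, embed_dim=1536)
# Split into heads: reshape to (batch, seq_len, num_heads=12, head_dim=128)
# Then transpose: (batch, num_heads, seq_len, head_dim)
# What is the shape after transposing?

Input shape: (19, 64, 1536)
  -> after reshape: (19, 64, 12, 128)
Output shape: (19, 12, 64, 128)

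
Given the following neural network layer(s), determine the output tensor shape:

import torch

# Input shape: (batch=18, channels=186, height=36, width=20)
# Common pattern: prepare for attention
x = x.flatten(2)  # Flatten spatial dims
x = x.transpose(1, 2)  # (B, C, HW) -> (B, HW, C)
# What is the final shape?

Input shape: (18, 186, 36, 20)
  -> after flatten(2): (18, 186, 720)
Output shape: (18, 720, 186)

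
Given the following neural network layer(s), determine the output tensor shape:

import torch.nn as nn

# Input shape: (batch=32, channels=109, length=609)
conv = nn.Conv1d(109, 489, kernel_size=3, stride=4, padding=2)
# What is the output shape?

Input shape: (32, 109, 609)
Output shape: (32, 489, 153)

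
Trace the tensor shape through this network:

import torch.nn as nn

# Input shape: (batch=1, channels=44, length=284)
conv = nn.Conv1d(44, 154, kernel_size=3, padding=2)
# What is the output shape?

Input shape: (1, 44, 284)
Output shape: (1, 154, 286)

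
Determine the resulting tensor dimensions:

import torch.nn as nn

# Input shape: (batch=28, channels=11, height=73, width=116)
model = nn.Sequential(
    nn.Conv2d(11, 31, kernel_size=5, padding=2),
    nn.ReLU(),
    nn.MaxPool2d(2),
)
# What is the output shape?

Input shape: (28, 11, 73, 116)
  -> after Conv2d: (28, 31, 73, 116)
  -> after ReLU: (28, 31, 73, 116)
Output shape: (28, 31, 36, 58)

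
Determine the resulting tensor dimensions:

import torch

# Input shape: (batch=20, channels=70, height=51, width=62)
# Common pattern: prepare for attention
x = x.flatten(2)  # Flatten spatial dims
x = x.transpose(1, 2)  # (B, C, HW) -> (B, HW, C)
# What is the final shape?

Input shape: (20, 70, 51, 62)
  -> after flatten(2): (20, 70, 3162)
Output shape: (20, 3162, 70)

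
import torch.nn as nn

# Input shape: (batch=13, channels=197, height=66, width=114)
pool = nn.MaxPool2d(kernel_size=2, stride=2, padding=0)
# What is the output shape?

Input shape: (13, 197, 66, 114)
Output shape: (13, 197, 33, 57)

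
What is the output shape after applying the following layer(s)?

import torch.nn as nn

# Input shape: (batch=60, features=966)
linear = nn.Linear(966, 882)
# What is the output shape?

Input shape: (60, 966)
Output shape: (60, 882)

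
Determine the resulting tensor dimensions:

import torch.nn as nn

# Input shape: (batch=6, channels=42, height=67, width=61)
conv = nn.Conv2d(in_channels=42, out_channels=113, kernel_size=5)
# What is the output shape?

Input shape: (6, 42, 67, 61)
Output shape: (6, 113, 63, 57)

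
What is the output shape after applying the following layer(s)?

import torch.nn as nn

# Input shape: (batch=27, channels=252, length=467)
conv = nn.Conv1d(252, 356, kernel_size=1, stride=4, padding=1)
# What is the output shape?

Input shape: (27, 252, 467)
Output shape: (27, 356, 118)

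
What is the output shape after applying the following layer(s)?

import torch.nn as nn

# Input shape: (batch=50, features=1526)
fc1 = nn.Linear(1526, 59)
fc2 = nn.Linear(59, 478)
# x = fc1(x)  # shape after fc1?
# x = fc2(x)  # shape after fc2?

Input shape: (50, 1526)
  -> after fc1: (50, 59)
Output shape: (50, 478)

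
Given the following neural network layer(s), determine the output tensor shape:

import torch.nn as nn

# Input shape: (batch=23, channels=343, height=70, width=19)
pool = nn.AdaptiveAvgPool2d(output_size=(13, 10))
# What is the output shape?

Input shape: (23, 343, 70, 19)
Output shape: (23, 343, 13, 10)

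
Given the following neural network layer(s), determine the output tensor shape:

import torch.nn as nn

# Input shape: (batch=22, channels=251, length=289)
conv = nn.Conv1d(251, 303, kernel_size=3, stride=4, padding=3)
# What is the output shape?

Input shape: (22, 251, 289)
Output shape: (22, 303, 74)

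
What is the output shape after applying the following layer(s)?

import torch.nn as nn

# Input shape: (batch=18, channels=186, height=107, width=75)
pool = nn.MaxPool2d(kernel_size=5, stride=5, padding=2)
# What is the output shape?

Input shape: (18, 186, 107, 75)
Output shape: (18, 186, 22, 15)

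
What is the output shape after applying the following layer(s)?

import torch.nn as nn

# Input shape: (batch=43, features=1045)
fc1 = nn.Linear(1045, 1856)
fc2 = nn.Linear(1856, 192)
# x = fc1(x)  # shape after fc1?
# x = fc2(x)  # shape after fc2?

Input shape: (43, 1045)
  -> after fc1: (43, 1856)
Output shape: (43, 192)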